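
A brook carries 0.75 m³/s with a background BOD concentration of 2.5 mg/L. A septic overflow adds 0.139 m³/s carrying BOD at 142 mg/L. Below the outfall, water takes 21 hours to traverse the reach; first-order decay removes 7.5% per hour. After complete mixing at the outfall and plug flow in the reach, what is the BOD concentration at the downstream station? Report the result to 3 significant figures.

Mixed concentration C = ΣQC/ΣQ = (0.7500·2.500 + 0.1390·142.0) / 0.8890 = 21.61/0.8890 = 24.31 mg/L.
7.5%/h lost → k = −ln(1 − 0.075) = 0.07796 h⁻¹.
Decay over the reach: 24.31·exp(−kt) = 24.31·0.1945 = 4.729 mg/L.

4.73 mg/L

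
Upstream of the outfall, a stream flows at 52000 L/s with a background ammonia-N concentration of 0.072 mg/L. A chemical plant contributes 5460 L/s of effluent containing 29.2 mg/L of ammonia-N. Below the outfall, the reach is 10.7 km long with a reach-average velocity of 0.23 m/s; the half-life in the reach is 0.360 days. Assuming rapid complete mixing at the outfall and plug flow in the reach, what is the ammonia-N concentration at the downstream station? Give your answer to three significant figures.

After mixing, C = (52000·0.07200 + 5460·29.20) / 57460 = 163200/57460 = 2.840 mg/L.
Travel time t = 10.7·1000 / 0.23 = 46520 s = 12.92 h.
Half-life 0.360 d → k = ln 2 / 0.360 = 1.925 d⁻¹.
Applying C = C₀e^(−kt): 2.840 × 0.3546 = 1.007 mg/L.

1.01 mg/L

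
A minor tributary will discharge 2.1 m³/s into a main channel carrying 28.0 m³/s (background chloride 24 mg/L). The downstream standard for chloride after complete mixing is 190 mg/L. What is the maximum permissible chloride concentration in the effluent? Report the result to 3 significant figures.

At the limit, (Qr·Cr + Qe·Cₑ)/(Qr + Qe) = 190:
Cₑ = (30.10·190 − 28.00·24.00) / 2.100 = 2403 mg/L.

2400 mg/L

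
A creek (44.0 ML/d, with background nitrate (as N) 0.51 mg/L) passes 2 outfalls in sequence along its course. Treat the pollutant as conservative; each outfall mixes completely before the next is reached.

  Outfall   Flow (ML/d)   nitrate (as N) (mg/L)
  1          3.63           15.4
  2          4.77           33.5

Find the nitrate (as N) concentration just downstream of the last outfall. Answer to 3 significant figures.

4.54 mg/L

Outfall 1: combined Q = 47.63 ML/d; C = (44.00·0.5100 + 3.630·15.40)/47.63 = 1.645 mg/L.
Outfall 2: combined Q = 52.40 ML/d; C = (47.63·1.645 + 4.770·33.50)/52.40 = 4.545 mg/L.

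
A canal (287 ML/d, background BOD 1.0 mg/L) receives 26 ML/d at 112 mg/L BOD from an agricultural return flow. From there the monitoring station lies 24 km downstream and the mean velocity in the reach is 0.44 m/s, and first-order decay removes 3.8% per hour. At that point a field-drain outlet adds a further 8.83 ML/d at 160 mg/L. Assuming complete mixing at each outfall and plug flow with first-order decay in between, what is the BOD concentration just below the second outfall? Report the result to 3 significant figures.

Mixed concentration C = ΣQC/ΣQ = (287.0·1.000 + 26.00·112.0) / 313.0 = 3199/313.0 = 10.22 mg/L; combined flow 313.0 ML/d.
Travel time t = 24·1000 / 0.44 = 54550 s = 15.15 h.
3.8%/h lost → k = −ln(1 − 0.038) = 0.03874 h⁻¹.
After decay, C = 10.22 × e^(−kt) = 10.22 × 0.5560 = 5.683 mg/L.
Second outfall: C = (313.0·5.683 + 8.830·160.0)/321.8 = 9.917 mg/L.

9.92 mg/L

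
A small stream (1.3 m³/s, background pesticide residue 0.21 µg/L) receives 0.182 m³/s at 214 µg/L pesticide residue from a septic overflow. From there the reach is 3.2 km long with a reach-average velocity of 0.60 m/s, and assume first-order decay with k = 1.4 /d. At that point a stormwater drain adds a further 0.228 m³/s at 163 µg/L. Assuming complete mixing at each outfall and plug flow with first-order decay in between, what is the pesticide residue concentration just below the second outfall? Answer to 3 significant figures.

After mixing, C = (1.300·0.2100 + 0.1820·214.0) / 1.482 = 39.22/1.482 = 26.46 µg/L; combined flow 1.482 m³/s.
Travel time t = 3.2·1000 / 0.60 = 5333 s = 1.481 h.
Decay over the reach: 26.46·exp(−kt) = 26.46·0.9172 = 24.27 µg/L.
At the second outfall, C = (1.482·24.27 + 0.2280·163.0) / (1.482 + 0.2280) = 42.77 µg/L.

42.8 µg/L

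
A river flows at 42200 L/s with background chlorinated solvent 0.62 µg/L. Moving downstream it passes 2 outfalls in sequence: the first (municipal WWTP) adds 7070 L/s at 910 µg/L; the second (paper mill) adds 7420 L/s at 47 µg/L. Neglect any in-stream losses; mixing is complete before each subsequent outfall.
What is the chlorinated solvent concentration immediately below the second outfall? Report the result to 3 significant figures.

120 µg/L

After outfall 1: Q = 42200 + 7070 = 49270 L/s; C = (42200·0.6200 + 7070·910.0)/49270 = 131.1 µg/L.
After outfall 2: Q = 49270 + 7420 = 56690 L/s; C = (49270·131.1 + 7420·47.00)/56690 = 120.1 µg/L.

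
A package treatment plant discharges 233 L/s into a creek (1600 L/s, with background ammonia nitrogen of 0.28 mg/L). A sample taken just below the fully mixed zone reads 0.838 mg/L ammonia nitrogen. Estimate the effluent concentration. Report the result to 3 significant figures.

4.67 mg/L

Mass balance: 1600·0.2800 + 233.0·Cₑ = 1833·0.8380
→ Cₑ = (1833·0.8380 − 1600·0.2800) / 233.0 = 4.670 mg/L.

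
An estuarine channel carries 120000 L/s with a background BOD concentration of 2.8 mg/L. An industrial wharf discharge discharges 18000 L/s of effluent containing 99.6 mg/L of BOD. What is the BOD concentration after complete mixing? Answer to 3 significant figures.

Conservation of mass: C = (120000·2.800 + 18000·99.60) / 138000 = 2129000/138000 = 15.43 mg/L.

15.4 mg/L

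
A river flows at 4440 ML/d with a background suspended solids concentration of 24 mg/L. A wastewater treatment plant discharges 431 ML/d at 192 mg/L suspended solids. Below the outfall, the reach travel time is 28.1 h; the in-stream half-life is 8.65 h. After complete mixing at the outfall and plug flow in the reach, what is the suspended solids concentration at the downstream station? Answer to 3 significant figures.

4.09 mg/L

Conservation of mass: C = (4440·24.00 + 431.0·192.0) / 4871 = 189300/4871 = 38.87 mg/L.
Half-life 8.65 h → k = ln 2 / 8.65 = 0.08013 h⁻¹ = 1.923 d⁻¹.
Applying C = C₀e^(−kt): 38.87 × 0.1052 = 4.089 mg/L.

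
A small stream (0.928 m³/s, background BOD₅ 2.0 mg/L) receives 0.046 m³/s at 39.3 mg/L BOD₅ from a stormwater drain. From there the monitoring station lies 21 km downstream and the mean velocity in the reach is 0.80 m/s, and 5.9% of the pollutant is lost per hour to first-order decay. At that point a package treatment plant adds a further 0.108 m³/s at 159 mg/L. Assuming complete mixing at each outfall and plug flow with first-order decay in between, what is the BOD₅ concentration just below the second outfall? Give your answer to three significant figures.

After mixing, C = (0.9280·2.000 + 0.04600·39.30) / 0.9740 = 3.664/0.9740 = 3.762 mg/L; combined flow 0.9740 m³/s.
Travel time t = 21·1000 / 0.80 = 26250 s = 7.292 h.
5.9%/h lost → k = −ln(1 − 0.059) = 0.06081 h⁻¹.
First-order decay: C = 3.762·exp(−k·t) = 3.762·0.6418 = 2.414 mg/L.
Second outfall: C = (0.9740·2.414 + 0.1080·159.0)/1.082 = 18.04 mg/L.

18.0 mg/L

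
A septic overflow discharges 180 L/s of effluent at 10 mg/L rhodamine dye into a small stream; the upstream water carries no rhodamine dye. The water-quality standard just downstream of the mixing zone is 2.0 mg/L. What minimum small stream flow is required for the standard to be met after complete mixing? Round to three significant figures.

720 L/s

Set C_mix = 2.0: (Q·0 + 180.0·10.00) / (Q + 180.0) = 2.0
→ Q = 180.0·(10.00 − 2.0)/(2.0 − 0) = 720.0 L/s.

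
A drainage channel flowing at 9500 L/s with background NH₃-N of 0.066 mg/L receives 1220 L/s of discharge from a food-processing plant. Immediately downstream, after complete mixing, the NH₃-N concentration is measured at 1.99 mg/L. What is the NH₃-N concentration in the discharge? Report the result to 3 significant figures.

Mass balance: 9500·0.06600 + 1220·Cₑ = 10720·1.990
→ Cₑ = (10720·1.990 − 9500·0.06600) / 1220 = 16.97 mg/L.

17.0 mg/L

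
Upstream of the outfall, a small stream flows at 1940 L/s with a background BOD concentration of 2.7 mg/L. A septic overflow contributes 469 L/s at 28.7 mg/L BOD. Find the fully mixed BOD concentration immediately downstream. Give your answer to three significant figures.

7.76 mg/L

Conservation of mass: C = (1940·2.700 + 469.0·28.70) / 2409 = 18700/2409 = 7.762 mg/L.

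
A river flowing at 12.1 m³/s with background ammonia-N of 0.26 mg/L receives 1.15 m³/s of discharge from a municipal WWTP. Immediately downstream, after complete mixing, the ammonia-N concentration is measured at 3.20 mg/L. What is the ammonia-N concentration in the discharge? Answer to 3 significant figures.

34.1 mg/L

Mass balance: 12.10·0.2600 + 1.150·Cₑ = 13.25·3.200
→ Cₑ = (13.25·3.200 − 12.10·0.2600) / 1.150 = 34.13 mg/L.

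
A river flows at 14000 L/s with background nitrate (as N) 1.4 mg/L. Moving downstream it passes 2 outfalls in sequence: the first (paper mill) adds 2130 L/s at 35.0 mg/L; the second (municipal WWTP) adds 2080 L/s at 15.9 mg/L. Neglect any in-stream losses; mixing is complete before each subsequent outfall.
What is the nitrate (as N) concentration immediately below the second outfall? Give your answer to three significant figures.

6.99 mg/L

Below outfall 1: Q → 16130 L/s, C = (14000·1.400 + 2130·35.00)/16130 = 5.837 mg/L.
Below outfall 2: Q → 18210 L/s, C = (16130·5.837 + 2080·15.90)/18210 = 6.986 mg/L.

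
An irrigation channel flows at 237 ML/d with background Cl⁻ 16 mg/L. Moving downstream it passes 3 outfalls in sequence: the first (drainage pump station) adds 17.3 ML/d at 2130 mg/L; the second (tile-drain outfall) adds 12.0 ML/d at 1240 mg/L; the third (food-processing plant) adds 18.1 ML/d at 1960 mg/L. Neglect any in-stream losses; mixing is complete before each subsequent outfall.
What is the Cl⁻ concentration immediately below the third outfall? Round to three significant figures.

Below outfall 1: Q → 254.3 ML/d, C = (237.0·16.00 + 17.30·2130)/254.3 = 159.8 mg/L.
Below outfall 2: Q → 266.3 ML/d, C = (254.3·159.8 + 12.00·1240)/266.3 = 208.5 mg/L.
Below outfall 3: Q → 284.4 ML/d, C = (266.3·208.5 + 18.10·1960)/284.4 = 320.0 mg/L.

320 mg/L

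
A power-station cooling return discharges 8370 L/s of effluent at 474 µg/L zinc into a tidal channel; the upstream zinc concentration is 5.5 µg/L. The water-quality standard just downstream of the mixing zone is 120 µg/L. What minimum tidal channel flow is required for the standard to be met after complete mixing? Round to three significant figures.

25900 L/s

Set C_mix = 120: (Q·5.500 + 8370·474.0) / (Q + 8370) = 120
→ Q = 8370·(474.0 − 120)/(120 − 5.500) = 25880 L/s.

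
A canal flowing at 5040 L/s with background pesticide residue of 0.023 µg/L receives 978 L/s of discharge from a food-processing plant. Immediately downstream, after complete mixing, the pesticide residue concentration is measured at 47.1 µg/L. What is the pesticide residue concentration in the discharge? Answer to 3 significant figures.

290 µg/L

Mass balance: 5040·0.02300 + 978.0·Cₑ = 6018·47.10
→ Cₑ = (6018·47.10 − 5040·0.02300) / 978.0 = 289.7 µg/L.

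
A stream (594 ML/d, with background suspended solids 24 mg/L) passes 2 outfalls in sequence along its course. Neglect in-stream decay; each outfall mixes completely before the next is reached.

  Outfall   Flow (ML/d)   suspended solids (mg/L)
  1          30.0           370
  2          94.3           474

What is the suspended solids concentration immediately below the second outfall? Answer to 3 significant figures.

Outfall 1: combined Q = 624.0 ML/d; C = (594.0·24.00 + 30.00·370.0)/624.0 = 40.63 mg/L.
Outfall 2: combined Q = 718.3 ML/d; C = (624.0·40.63 + 94.30·474.0)/718.3 = 97.53 mg/L.

97.5 mg/L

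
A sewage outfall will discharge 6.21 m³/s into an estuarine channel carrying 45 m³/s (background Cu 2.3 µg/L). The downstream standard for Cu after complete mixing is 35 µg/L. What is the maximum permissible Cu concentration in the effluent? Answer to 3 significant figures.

272 µg/L

At the limit, (Qr·Cr + Qe·Cₑ)/(Qr + Qe) = 35:
Cₑ = (51.21·35 − 45.00·2.300) / 6.210 = 272.0 µg/L.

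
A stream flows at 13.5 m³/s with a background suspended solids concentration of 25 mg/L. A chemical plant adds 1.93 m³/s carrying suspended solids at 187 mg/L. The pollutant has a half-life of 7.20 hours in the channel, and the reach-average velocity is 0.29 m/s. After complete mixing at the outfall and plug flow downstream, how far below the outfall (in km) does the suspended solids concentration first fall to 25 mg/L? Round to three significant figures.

6.44 km

Mixed concentration C = ΣQC/ΣQ = (13.50·25.00 + 1.930·187.0) / 15.43 = 698.4/15.43 = 45.26 mg/L.
Half-life 7.20 h → k = ln 2 / 7.20 = 0.09627 h⁻¹ = 2.310 d⁻¹.
Set 45.26·exp(−k·t) = 25 → t = ln(45.26/25)/k = 22200 s = 6.166 h.
Distance = v·t = 0.29·22200 = 6437 m = 6.437 km.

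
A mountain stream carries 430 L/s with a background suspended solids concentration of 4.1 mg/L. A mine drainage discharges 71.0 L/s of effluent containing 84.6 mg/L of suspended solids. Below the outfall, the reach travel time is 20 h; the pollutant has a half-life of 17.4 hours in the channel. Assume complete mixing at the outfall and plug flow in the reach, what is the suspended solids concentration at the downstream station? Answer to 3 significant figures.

Mixed concentration C = ΣQC/ΣQ = (430.0·4.100 + 71.00·84.60) / 501.0 = 7770/501.0 = 15.51 mg/L.
Half-life 17.4 h → k = ln 2 / 17.4 = 0.03984 h⁻¹ = 0.9561 d⁻¹.
First-order decay: C = 15.51·exp(−k·t) = 15.51·0.4508 = 6.991 mg/L.

6.99 mg/L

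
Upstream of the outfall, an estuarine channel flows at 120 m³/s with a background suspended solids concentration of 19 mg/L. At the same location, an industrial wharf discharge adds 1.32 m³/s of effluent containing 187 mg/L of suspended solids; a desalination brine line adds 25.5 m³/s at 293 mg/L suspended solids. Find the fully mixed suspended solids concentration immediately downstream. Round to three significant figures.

Mixed concentration C = ΣQC/ΣQ = (120.0·19.00 + 1.320·187.0 + 25.50·293.0) / 146.8 = 9998/146.8 = 68.10 mg/L.

68.1 mg/L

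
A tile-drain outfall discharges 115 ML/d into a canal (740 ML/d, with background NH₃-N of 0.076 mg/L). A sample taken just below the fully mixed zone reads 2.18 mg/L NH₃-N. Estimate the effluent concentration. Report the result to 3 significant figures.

Mass balance: 740.0·0.07600 + 115.0·Cₑ = 855.0·2.180
→ Cₑ = (855.0·2.180 − 740.0·0.07600) / 115.0 = 15.72 mg/L.

15.7 mg/L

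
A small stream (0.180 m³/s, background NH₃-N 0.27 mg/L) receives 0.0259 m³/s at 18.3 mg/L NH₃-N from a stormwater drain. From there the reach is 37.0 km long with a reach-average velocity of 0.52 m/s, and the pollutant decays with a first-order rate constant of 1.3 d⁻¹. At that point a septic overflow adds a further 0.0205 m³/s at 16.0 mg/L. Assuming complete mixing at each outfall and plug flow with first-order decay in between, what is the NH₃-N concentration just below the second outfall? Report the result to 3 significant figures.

Flow-weighted average: C = (0.1800·0.2700 + 0.02590·18.30) / 0.2059 = 0.5226/0.2059 = 2.538 mg/L; combined flow 0.2059 m³/s.
Travel time t = 37.0·1000 / 0.52 = 71150 s = 19.76 h.
Decay over the reach: 2.538·exp(−kt) = 2.538·0.3428 = 0.8700 mg/L.
Second outfall: C = (0.2059·0.8700 + 0.02050·16.00)/0.2264 = 2.240 mg/L.

2.24 mg/L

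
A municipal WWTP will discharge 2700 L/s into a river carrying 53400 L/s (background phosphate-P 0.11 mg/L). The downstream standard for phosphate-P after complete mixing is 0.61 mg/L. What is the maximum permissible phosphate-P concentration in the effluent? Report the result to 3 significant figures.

10.5 mg/L

At the limit, (Qr·Cr + Qe·Cₑ)/(Qr + Qe) = 0.61:
Cₑ = (56100·0.61 − 53400·0.1100) / 2700 = 10.50 mg/L.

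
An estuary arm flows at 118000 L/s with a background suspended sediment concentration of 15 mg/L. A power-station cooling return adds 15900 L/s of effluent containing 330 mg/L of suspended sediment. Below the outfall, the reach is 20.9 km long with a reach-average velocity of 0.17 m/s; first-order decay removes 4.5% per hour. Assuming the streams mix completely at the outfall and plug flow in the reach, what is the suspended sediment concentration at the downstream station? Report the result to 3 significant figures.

10.9 mg/L

Conservation of mass: C = (118000·15.00 + 15900·330.0) / 133900 = 7017000/133900 = 52.40 mg/L.
Travel time t = 20.9·1000 / 0.17 = 122900 s = 34.15 h.
4.5%/h lost → k = −ln(1 − 0.045) = 0.04604 h⁻¹.
Applying C = C₀e^(−kt): 52.40 × 0.2075 = 10.88 mg/L.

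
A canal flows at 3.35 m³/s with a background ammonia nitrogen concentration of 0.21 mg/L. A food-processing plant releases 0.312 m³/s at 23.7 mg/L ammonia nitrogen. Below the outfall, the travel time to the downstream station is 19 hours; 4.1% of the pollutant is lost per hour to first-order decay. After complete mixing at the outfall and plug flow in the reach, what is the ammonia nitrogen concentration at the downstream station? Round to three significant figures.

0.998 mg/L

Conservation of mass: C = (3.350·0.2100 + 0.3120·23.70) / 3.662 = 8.098/3.662 = 2.211 mg/L.
4.1%/h lost → k = −ln(1 − 0.041) = 0.04186 h⁻¹.
Decay over the reach: 2.211·exp(−kt) = 2.211·0.4514 = 0.9982 mg/L.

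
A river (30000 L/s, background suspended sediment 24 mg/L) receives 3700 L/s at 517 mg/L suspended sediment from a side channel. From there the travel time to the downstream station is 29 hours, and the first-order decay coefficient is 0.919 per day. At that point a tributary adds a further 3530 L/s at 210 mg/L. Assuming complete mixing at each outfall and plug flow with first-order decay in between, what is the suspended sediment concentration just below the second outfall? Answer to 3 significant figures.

Mass balance: C = (30000·24.00 + 3700·517.0) / 33700 = 2633000/33700 = 78.13 mg/L; combined flow 33700 L/s.
First-order decay: C = 78.13·exp(−k·t) = 78.13·0.3294 = 25.74 mg/L.
At the second outfall, C = (33700·25.74 + 3530·210.0) / (33700 + 3530) = 43.21 mg/L.

43.2 mg/L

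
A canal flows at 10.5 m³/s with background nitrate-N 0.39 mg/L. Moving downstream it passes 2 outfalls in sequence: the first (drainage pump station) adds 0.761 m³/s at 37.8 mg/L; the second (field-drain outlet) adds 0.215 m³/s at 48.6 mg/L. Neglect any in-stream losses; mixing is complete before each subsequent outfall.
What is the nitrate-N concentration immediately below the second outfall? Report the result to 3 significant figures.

3.77 mg/L

Below outfall 1: Q → 11.26 m³/s, C = (10.50·0.3900 + 0.7610·37.80)/11.26 = 2.918 mg/L.
Below outfall 2: Q → 11.48 m³/s, C = (11.26·2.918 + 0.2150·48.60)/11.48 = 3.774 mg/L.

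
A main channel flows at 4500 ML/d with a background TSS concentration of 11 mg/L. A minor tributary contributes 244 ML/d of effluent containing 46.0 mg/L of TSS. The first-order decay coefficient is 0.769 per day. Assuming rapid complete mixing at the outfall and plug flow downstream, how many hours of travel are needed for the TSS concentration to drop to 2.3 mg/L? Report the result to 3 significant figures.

53.6 h

Flow-weighted average: C = (4500·11.00 + 244.0·46.00) / 4744 = 60720/4744 = 12.80 mg/L.
12.80·exp(−k·t) = 2.3 → t = ln(12.80/2.3)/k = 192900 s = 53.57 h.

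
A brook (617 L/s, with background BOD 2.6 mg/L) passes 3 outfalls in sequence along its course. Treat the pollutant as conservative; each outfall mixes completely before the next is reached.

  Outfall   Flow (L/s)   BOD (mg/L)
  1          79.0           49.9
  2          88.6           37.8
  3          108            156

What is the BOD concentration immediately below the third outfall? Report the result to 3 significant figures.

28.8 mg/L

Outfall 1: combined Q = 696.0 L/s; C = (617.0·2.600 + 79.00·49.90)/696.0 = 7.969 mg/L.
Outfall 2: combined Q = 784.6 L/s; C = (696.0·7.969 + 88.60·37.80)/784.6 = 11.34 mg/L.
Outfall 3: combined Q = 892.6 L/s; C = (784.6·11.34 + 108.0·156.0)/892.6 = 28.84 mg/L.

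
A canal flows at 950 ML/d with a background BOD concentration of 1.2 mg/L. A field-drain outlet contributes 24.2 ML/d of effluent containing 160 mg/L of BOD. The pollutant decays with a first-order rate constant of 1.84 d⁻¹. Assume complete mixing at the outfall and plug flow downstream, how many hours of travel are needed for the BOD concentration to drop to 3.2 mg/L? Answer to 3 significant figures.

6.19 h

Mass balance: C = (950.0·1.200 + 24.20·160.0) / 974.2 = 5012/974.2 = 5.145 mg/L.
5.145·exp(−k·t) = 3.2 → t = ln(5.145/3.2)/k = 22300 s = 6.193 h.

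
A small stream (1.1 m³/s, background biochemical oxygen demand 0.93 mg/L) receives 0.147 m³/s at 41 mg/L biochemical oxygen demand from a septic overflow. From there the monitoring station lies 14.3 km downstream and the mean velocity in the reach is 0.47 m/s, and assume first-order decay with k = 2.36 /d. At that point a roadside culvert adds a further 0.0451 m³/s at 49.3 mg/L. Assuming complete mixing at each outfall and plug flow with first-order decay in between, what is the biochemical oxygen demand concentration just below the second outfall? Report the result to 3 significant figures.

4.10 mg/L

Flow-weighted average: C = (1.100·0.9300 + 0.1470·41.00) / 1.247 = 7.050/1.247 = 5.654 mg/L; combined flow 1.247 m³/s.
Travel time t = 14.3·1000 / 0.47 = 30430 s = 8.452 h.
Applying C = C₀e^(−kt): 5.654 × 0.4356 = 2.463 mg/L.
At the second outfall, C = (1.247·2.463 + 0.04510·49.30) / (1.247 + 0.04510) = 4.097 mg/L.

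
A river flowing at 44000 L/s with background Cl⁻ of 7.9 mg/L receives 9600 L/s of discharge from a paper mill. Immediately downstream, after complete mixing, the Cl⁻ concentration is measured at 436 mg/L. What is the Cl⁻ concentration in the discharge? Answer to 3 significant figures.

Mass balance: 44000·7.900 + 9600·Cₑ = 53600·436.0
→ Cₑ = (53600·436.0 − 44000·7.900) / 9600 = 2398 mg/L.

2400 mg/L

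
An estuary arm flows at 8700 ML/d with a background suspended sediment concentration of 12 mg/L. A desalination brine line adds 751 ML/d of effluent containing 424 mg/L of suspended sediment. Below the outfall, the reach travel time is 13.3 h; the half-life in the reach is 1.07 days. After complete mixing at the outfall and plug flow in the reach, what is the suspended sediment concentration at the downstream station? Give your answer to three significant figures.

31.2 mg/L

Flow-weighted average: C = (8700·12.00 + 751.0·424.0) / 9451 = 422800/9451 = 44.74 mg/L.
Half-life 1.07 d → k = ln 2 / 1.07 = 0.6478 d⁻¹.
Decay over the reach: 44.74·exp(−kt) = 44.74·0.6984 = 31.24 mg/L.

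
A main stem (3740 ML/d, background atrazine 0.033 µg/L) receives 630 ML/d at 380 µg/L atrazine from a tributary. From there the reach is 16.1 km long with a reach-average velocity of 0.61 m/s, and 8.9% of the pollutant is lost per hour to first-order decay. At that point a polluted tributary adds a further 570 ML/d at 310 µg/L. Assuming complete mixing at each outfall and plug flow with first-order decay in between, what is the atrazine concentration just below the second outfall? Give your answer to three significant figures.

After mixing, C = (3740·0.03300 + 630.0·380.0) / 4370 = 239500/4370 = 54.81 µg/L; combined flow 4370 ML/d.
Travel time t = 16.1·1000 / 0.61 = 26390 s = 7.332 h.
8.9%/h lost → k = −ln(1 − 0.089) = 0.09321 h⁻¹.
After decay, C = 54.81 × e^(−kt) = 54.81 × 0.5049 = 27.67 µg/L.
Second outfall: C = (4370·27.67 + 570.0·310.0)/4940 = 60.25 µg/L.

60.3 µg/L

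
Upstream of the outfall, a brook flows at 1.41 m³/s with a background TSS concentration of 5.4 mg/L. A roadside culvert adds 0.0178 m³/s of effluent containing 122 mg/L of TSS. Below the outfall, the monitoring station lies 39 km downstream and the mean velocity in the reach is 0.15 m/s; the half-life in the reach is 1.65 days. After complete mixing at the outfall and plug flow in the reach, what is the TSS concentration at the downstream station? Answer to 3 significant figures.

1.94 mg/L

After mixing, C = (1.410·5.400 + 0.01780·122.0) / 1.428 = 9.786/1.428 = 6.854 mg/L.
Travel time t = 39·1000 / 0.15 = 260000 s = 72.22 h.
Half-life 1.65 d → k = ln 2 / 1.65 = 0.4201 d⁻¹.
Decay over the reach: 6.854·exp(−kt) = 6.854·0.2825 = 1.936 mg/L.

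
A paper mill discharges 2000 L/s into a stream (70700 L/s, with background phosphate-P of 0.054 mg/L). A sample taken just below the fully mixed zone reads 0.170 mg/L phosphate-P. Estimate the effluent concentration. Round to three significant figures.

4.27 mg/L

Mass balance: 70700·0.05400 + 2000·Cₑ = 72700·0.1700
→ Cₑ = (72700·0.1700 − 70700·0.05400) / 2000 = 4.271 mg/L.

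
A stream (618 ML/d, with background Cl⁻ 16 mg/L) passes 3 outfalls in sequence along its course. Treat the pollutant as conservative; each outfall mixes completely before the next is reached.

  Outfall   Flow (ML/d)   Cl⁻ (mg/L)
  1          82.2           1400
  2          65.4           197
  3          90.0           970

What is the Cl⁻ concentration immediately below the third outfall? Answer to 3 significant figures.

Below outfall 1: Q → 700.2 ML/d, C = (618.0·16.00 + 82.20·1400)/700.2 = 178.5 mg/L.
Below outfall 2: Q → 765.6 ML/d, C = (700.2·178.5 + 65.40·197.0)/765.6 = 180.1 mg/L.
Below outfall 3: Q → 855.6 ML/d, C = (765.6·180.1 + 90.00·970.0)/855.6 = 263.2 mg/L.

263 mg/L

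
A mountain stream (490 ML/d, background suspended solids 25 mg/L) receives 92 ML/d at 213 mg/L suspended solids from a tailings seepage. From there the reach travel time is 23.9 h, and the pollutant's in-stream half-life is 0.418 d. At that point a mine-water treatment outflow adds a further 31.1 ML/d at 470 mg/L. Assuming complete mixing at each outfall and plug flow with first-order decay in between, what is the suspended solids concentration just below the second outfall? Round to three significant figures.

33.8 mg/L

After mixing, C = (490.0·25.00 + 92.00·213.0) / 582.0 = 31850/582.0 = 54.72 mg/L; combined flow 582.0 ML/d.
Half-life 0.418 d → k = ln 2 / 0.418 = 1.658 d⁻¹.
Decay over the reach: 54.72·exp(−kt) = 54.72·0.1918 = 10.49 mg/L.
Second outfall: C = (582.0·10.49 + 31.10·470.0)/613.1 = 33.80 mg/L.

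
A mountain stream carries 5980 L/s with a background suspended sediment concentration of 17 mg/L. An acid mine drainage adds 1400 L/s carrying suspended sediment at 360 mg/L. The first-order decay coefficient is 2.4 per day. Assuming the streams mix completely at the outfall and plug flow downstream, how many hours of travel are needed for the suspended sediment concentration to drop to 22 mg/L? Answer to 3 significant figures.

Flow-weighted average: C = (5980·17.00 + 1400·360.0) / 7380 = 605700/7380 = 82.07 mg/L.
82.07·exp(−k·t) = 22 → t = ln(82.07/22)/k = 47390 s = 13.17 h.

13.2 h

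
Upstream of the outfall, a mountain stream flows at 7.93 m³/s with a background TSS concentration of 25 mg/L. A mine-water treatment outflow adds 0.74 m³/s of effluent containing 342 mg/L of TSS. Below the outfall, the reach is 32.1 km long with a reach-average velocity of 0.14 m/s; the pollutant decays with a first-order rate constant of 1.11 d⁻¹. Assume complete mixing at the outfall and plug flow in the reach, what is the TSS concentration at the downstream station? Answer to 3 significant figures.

Mass balance: C = (7.930·25.00 + 0.7400·342.0) / 8.670 = 451.3/8.670 = 52.06 mg/L.
Travel time t = 32.1·1000 / 0.14 = 229300 s = 63.69 h.
After decay, C = 52.06 × e^(−kt) = 52.06 × 0.05257 = 2.736 mg/L.

2.74 mg/L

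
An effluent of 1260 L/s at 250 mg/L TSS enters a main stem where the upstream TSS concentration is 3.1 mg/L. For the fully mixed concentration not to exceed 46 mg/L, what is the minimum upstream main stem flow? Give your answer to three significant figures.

Set C_mix = 46: (Q·3.100 + 1260·250.0) / (Q + 1260) = 46
→ Q = 1260·(250.0 − 46)/(46 − 3.100) = 5992 L/s.

5990 L/s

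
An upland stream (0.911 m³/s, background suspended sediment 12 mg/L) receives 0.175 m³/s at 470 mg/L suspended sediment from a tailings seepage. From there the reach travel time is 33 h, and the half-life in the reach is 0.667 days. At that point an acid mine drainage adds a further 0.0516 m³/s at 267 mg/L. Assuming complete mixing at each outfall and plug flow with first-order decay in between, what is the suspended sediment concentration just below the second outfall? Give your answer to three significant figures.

31.7 mg/L

After mixing, C = (0.9110·12.00 + 0.1750·470.0) / 1.086 = 93.18/1.086 = 85.80 mg/L; combined flow 1.086 m³/s.
Half-life 0.667 d → k = ln 2 / 0.667 = 1.039 d⁻¹.
Applying C = C₀e^(−kt): 85.80 × 0.2396 = 20.56 mg/L.
At the second outfall, C = (1.086·20.56 + 0.05160·267.0) / (1.086 + 0.05160) = 31.73 mg/L.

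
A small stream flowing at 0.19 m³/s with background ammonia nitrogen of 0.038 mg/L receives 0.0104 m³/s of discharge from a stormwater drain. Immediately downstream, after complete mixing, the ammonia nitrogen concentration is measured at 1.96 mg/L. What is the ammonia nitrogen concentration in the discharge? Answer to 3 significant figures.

37.1 mg/L

Mass balance: 0.1900·0.03800 + 0.01040·Cₑ = 0.2004·1.960
→ Cₑ = (0.2004·1.960 − 0.1900·0.03800) / 0.01040 = 37.07 mg/L.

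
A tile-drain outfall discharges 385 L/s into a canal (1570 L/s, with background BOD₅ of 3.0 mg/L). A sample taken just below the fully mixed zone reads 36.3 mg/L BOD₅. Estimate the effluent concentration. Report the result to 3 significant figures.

Mass balance: 1570·3.000 + 385.0·Cₑ = 1955·36.30
→ Cₑ = (1955·36.30 − 1570·3.000) / 385.0 = 172.1 mg/L.

172 mg/L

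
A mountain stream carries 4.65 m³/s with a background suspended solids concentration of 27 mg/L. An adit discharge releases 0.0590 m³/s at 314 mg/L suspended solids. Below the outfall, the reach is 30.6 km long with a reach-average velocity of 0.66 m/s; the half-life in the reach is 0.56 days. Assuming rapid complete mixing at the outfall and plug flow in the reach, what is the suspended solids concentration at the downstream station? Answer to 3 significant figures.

Conservation of mass: C = (4.650·27.00 + 0.05900·314.0) / 4.709 = 144.1/4.709 = 30.60 mg/L.
Travel time t = 30.6·1000 / 0.66 = 46360 s = 12.88 h.
Half-life 0.56 d → k = ln 2 / 0.56 = 1.238 d⁻¹.
Decay over the reach: 30.60·exp(−kt) = 30.60·0.5147 = 15.75 mg/L.

15.7 mg/L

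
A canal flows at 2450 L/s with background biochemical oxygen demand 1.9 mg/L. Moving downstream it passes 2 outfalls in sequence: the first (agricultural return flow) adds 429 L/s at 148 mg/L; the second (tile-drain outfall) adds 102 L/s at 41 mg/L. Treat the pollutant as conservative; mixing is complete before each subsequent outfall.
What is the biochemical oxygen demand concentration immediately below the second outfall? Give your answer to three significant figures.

24.3 mg/L

Outfall 1: combined Q = 2879 L/s; C = (2450·1.900 + 429.0·148.0)/2879 = 23.67 mg/L.
Outfall 2: combined Q = 2981 L/s; C = (2879·23.67 + 102.0·41.00)/2981 = 24.26 mg/L.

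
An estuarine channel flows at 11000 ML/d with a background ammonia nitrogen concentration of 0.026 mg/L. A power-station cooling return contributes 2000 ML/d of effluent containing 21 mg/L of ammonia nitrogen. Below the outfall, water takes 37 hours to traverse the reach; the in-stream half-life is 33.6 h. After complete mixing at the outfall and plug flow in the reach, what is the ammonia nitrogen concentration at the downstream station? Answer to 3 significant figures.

1.52 mg/L

After mixing, C = (11000·0.02600 + 2000·21.00) / 13000 = 42290/13000 = 3.253 mg/L.
Half-life 33.6 h → k = ln 2 / 33.6 = 0.02063 h⁻¹ = 0.4951 d⁻¹.
Decay over the reach: 3.253·exp(−kt) = 3.253·0.4661 = 1.516 mg/L.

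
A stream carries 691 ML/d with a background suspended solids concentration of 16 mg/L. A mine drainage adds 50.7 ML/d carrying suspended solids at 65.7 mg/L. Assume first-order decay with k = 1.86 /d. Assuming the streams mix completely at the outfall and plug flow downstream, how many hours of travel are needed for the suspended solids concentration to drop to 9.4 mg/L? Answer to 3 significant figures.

9.35 h

After mixing, C = (691.0·16.00 + 50.70·65.70) / 741.7 = 14390/741.7 = 19.40 mg/L.
19.40·exp(−k·t) = 9.4 → t = ln(19.40/9.4)/k = 33650 s = 9.347 h.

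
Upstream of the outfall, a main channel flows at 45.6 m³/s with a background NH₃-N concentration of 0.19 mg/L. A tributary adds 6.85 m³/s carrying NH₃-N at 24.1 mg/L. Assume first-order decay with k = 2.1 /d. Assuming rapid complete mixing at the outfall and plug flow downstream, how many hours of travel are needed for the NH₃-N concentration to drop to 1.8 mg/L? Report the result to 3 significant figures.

Conservation of mass: C = (45.60·0.1900 + 6.850·24.10) / 52.45 = 173.7/52.45 = 3.313 mg/L.
3.313·exp(−k·t) = 1.8 → t = ln(3.313/1.8)/k = 25100 s = 6.971 h.

6.97 h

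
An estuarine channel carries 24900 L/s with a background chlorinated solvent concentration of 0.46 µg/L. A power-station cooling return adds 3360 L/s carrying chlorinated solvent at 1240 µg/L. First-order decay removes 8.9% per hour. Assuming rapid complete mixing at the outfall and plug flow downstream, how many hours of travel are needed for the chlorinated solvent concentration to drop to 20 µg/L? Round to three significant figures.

Conservation of mass: C = (24900·0.4600 + 3360·1240) / 28260 = 4178000/28260 = 147.8 µg/L.
8.9%/h lost → k = −ln(1 − 0.089) = 0.09321 h⁻¹.
147.8·exp(−k·t) = 20 → t = ln(147.8/20)/k = 77260 s = 21.46 h.

21.5 h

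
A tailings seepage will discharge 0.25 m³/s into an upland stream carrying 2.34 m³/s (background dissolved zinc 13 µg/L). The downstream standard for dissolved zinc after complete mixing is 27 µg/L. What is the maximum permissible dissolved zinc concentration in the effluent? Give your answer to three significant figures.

158 µg/L

At the limit, (Qr·Cr + Qe·Cₑ)/(Qr + Qe) = 27:
Cₑ = (2.590·27 − 2.340·13.00) / 0.2500 = 158.0 µg/L.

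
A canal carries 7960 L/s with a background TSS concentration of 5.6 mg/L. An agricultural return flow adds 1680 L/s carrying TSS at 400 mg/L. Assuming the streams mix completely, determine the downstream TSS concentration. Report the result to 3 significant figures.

74.3 mg/L

Flow-weighted average: C = (7960·5.600 + 1680·400.0) / 9640 = 716600/9640 = 74.33 mg/L.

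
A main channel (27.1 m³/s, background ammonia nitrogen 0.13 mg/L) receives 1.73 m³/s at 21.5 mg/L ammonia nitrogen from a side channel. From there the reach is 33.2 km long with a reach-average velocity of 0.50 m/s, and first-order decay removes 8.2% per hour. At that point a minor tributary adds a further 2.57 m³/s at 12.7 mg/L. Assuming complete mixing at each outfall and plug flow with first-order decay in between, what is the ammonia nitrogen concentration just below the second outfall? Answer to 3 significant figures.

1.31 mg/L

Mixed concentration C = ΣQC/ΣQ = (27.10·0.1300 + 1.730·21.50) / 28.83 = 40.72/28.83 = 1.412 mg/L; combined flow 28.83 m³/s.
Travel time t = 33.2·1000 / 0.50 = 66400 s = 18.44 h.
8.2%/h lost → k = −ln(1 − 0.082) = 0.08556 h⁻¹.
Decay over the reach: 1.412·exp(−kt) = 1.412·0.2064 = 0.2915 mg/L.
Second outfall: C = (28.83·0.2915 + 2.570·12.70)/31.40 = 1.307 mg/L.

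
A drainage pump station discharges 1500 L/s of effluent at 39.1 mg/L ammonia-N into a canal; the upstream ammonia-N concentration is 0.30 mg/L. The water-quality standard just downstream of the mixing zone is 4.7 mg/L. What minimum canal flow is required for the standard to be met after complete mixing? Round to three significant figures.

11700 L/s

Set C_mix = 4.7: (Q·0.3000 + 1500·39.10) / (Q + 1500) = 4.7
→ Q = 1500·(39.10 − 4.7)/(4.7 − 0.3000) = 11730 L/s.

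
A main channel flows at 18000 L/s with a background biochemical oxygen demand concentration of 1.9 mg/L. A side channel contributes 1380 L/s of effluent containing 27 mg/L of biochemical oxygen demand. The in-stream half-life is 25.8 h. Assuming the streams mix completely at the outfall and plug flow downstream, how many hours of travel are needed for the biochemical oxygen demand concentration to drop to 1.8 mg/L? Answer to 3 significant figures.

Conservation of mass: C = (18000·1.900 + 1380·27.00) / 19380 = 71460/19380 = 3.687 mg/L.
Half-life 25.8 h → k = ln 2 / 25.8 = 0.02687 h⁻¹ = 0.6448 d⁻¹.
3.687·exp(−k·t) = 1.8 → t = ln(3.687/1.8)/k = 96090 s = 26.69 h.

26.7 h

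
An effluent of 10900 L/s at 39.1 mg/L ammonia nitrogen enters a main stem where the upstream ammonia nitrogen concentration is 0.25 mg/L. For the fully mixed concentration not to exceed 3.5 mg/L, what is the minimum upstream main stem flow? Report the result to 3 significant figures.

119000 L/s

Set C_mix = 3.5: (Q·0.2500 + 10900·39.10) / (Q + 10900) = 3.5
→ Q = 10900·(39.10 − 3.5)/(3.5 − 0.2500) = 119400 L/s.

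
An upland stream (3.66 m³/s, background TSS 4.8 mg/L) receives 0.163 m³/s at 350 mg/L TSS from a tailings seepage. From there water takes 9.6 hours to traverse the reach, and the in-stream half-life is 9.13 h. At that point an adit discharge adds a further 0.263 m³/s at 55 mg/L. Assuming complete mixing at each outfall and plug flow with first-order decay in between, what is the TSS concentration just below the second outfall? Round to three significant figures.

12.4 mg/L

Conservation of mass: C = (3.660·4.800 + 0.1630·350.0) / 3.823 = 74.62/3.823 = 19.52 mg/L; combined flow 3.823 m³/s.
Half-life 9.13 h → k = ln 2 / 9.13 = 0.07592 h⁻¹ = 1.822 d⁻¹.
First-order decay: C = 19.52·exp(−k·t) = 19.52·0.4825 = 9.417 mg/L.
Second outfall: C = (3.823·9.417 + 0.2630·55.00)/4.086 = 12.35 mg/L.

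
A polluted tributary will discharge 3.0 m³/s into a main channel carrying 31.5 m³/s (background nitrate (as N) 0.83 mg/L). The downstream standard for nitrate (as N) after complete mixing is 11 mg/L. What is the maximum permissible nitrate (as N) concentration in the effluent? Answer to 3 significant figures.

At the limit, (Qr·Cr + Qe·Cₑ)/(Qr + Qe) = 11:
Cₑ = (34.50·11 − 31.50·0.8300) / 3.000 = 117.8 mg/L.

118 mg/L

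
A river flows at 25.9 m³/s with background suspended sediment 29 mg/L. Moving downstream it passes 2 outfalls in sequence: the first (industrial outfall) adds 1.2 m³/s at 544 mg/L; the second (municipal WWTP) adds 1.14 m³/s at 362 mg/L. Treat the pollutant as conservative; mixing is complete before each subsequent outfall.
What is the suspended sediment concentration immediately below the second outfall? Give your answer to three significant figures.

64.3 mg/L

Below outfall 1: Q → 27.10 m³/s, C = (25.90·29.00 + 1.200·544.0)/27.10 = 51.80 mg/L.
Below outfall 2: Q → 28.24 m³/s, C = (27.10·51.80 + 1.140·362.0)/28.24 = 64.33 mg/L.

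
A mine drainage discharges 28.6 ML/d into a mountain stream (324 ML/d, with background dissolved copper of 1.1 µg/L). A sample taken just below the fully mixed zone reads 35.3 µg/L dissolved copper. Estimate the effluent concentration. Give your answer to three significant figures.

423 µg/L

Mass balance: 324.0·1.100 + 28.60·Cₑ = 352.6·35.30
→ Cₑ = (352.6·35.30 − 324.0·1.100) / 28.60 = 422.7 µg/L.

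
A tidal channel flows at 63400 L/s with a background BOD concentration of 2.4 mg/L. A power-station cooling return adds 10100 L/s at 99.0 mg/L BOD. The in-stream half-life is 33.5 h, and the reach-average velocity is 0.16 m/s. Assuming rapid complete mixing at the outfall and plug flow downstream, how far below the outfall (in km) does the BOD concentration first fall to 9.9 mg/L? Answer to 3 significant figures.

12.8 km

Mass balance: C = (63400·2.400 + 10100·99.00) / 73500 = 1152000/73500 = 15.67 mg/L.
Half-life 33.5 h → k = ln 2 / 33.5 = 0.02069 h⁻¹ = 0.4966 d⁻¹.
Set 15.67·exp(−k·t) = 9.9 → t = ln(15.67/9.9)/k = 79950 s = 22.21 h.
Distance = v·t = 0.16·79950 = 12790 m = 12.79 km.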